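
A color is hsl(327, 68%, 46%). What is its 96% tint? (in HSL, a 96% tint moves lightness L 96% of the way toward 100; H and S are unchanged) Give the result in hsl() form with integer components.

hsl(327, 68%, 98%)

L moves 96% from 46 toward 100: 46 + 51.84 = 97.84 → 98.
H and S are unchanged.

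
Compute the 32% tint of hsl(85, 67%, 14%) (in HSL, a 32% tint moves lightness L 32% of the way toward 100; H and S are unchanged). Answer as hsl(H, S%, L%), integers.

hsl(85, 67%, 42%)

L moves 32% from 14 toward 100: 14 + 27.52 = 41.52 → 42.
H and S are unchanged.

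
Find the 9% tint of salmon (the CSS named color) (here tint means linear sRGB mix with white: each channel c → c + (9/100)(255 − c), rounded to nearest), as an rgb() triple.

rgb(250, 139, 127)

CSS salmon is rgb(250, 128, 114).
Lerp each channel 9% toward 255:
  R: 250 + 0.45 = 250.45 → 250
  G: 128 + 0.09×(255−128) = 128 + 11.43 = 139.43 → 139
  B: 114 + 0.09×(255−114) = 114 + 12.69 = 126.69 → 127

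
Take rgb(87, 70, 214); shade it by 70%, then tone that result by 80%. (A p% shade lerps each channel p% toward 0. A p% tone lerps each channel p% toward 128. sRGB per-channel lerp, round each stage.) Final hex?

#6C6B73

Per channel, c → c + 0.7(0 − c):
  R: 87 + 0.7×(0−87) = 87 − 60.9 = 26.1 → 26
  G: 70 − 49 = 21 → 21
  B: 214 + 0.7×(0−214) = 214 − 149.8 = 64.2 → 64
After the shade: rgb(26, 21, 64) = #1A1540.
Per channel, c → c + 0.8(128 − c):
  R: 26 + 0.8×(128−26) = 26 + 81.6 = 107.6 → 108
  G: 21 + 0.8×(128−21) = 21 + 85.6 = 106.6 → 107
  B: 64 + 51.2 = 115.2 → 115
rgb(108, 107, 115) = #6C6B73.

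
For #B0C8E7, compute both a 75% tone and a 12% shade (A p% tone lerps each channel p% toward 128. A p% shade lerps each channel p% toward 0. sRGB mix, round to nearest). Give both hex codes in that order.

#8C929A, #9BB0CB

#B0C8E7 is rgb(176, 200, 231).
75% tone:
  R: 176 + 0.75×(128−176) = 176 − 36 = 140 → 140
  G: 200 + 0.75×(128−200) = 200 − 54 = 146 → 146
  B: 231 − 77.25 = 153.75 → 154
  → #8C929A
12% shade:
  R: 176 − 21.12 = 154.88 → 155
  G: 200 + 0.12×(0−200) = 200 − 24 = 176 → 176
  B: 231 + 0.12×(0−231) = 231 − 27.72 = 203.28 → 203
  → #9BB0CB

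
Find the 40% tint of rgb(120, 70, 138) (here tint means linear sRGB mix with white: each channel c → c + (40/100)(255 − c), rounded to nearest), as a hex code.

#AE90B9

Per channel, c → c + 0.4(255 − c):
  R: 120 + 0.4×(255−120) = 120 + 54 = 174 → 174
  G: 70 + 0.4×(255−70) = 70 + 74 = 144 → 144
  B: 138 + 0.4×(255−138) = 138 + 46.8 = 184.8 → 185
rgb(174, 144, 185) = #AE90B9.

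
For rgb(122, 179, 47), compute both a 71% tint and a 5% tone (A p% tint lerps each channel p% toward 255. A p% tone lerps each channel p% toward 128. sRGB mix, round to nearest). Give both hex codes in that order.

#D8E9C3, #7AB033

71% tint:
  R: 122 + 0.71×(255−122) = 122 + 94.43 = 216.43 → 216
  G: 179 + 53.96 = 232.96 → 233
  B: 47 + 147.68 = 194.68 → 195
  → #D8E9C3
5% tone:
  R: 122 + 0.05×(128−122) = 122 + 0.3 = 122.3 → 122
  G: 179 − 2.55 = 176.45 → 176
  B: 47 + 0.05×(128−47) = 47 + 4.05 = 51.05 → 51
  → #7AB033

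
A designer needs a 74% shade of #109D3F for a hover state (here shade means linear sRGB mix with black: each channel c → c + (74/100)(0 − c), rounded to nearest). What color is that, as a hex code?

#109D3F is rgb(16, 157, 63).
A 74% shade moves each channel 74% toward 0:
  R: 16 + 0.74×(0−16) = 16 − 11.84 = 4.16 → 4
  G: 157 + 0.74×(0−157) = 157 − 116.18 = 40.82 → 41
  B: 63 − 46.62 = 16.38 → 16
rgb(4, 41, 16) = #042910.

#042910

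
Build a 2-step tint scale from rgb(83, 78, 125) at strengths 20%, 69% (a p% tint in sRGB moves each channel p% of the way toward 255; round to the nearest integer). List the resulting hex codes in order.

20%: (83 + 34.4 = 117.4→117, 78 + 35.4 = 113.4→113, 125 + 26 = 151→151) → #757197
69%: (83 + 118.68 = 201.68→202, 78 + 122.13 = 200.13→200, 125 + 89.7 = 214.7→215) → #CAC8D7

#757197, #CAC8D7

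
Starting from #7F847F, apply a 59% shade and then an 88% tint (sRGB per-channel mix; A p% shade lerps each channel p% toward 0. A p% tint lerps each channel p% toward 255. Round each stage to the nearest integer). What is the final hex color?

#E7E7E7

#7F847F is rgb(127, 132, 127).
Lerp each channel 59% toward 0:
  R: 127 + 0.59×(0−127) = 127 − 74.93 = 52.07 → 52
  G: 132 + 0.59×(0−132) = 132 − 77.88 = 54.12 → 54
  B: 127 − 74.93 = 52.07 → 52
After the shade: rgb(52, 54, 52) = #343634.
An 88% tint moves each channel 88% toward 255:
  R: 52 + 0.88×(255−52) = 52 + 178.64 = 230.64 → 231
  G: 54 + 0.88×(255−54) = 54 + 176.88 = 230.88 → 231
  B: 52 + 0.88×(255−52) = 52 + 178.64 = 230.64 → 231
rgb(231, 231, 231) = #E7E7E7.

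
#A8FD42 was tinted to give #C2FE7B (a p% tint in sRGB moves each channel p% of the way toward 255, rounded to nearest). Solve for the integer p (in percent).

30%

#A8FD42 is rgb(168, 253, 66); #C2FE7B is rgb(194, 254, 123).
On the B channel (widest range): 123 ≈ 66 + (p/100)(255 − 66), so p ≈ 100×(123 − 66)/(255 − 66) = 5700/189 = 30.16.
p = 30 reproduces all three channels after rounding.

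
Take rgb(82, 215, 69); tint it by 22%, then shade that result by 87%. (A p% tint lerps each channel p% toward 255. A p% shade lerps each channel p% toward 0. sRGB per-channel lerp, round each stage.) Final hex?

A 22% tint moves each channel 22% toward 255:
  R: 82 + 38.06 = 120.06 → 120
  G: 215 + 0.22×(255−215) = 215 + 8.8 = 223.8 → 224
  B: 69 + 0.22×(255−69) = 69 + 40.92 = 109.92 → 110
After the tint: rgb(120, 224, 110) = #78E06E.
Lerp each channel 87% toward 0:
  R: 120 − 104.4 = 15.6 → 16
  G: 224 + 0.87×(0−224) = 224 − 194.88 = 29.12 → 29
  B: 110 − 95.7 = 14.3 → 14
rgb(16, 29, 14) = #101D0E.

#101D0E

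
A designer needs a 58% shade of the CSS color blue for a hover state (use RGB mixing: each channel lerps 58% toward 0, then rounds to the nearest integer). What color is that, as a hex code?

CSS blue is rgb(0, 0, 255).
Per channel, c → c + 0.58(0 − c):
  R: 0 + 0 = 0 → 0
  G: 0 + 0 = 0 → 0
  B: 255 + 0.58×(0−255) = 255 − 147.9 = 107.1 → 107
rgb(0, 0, 107) = #00006B.

#00006B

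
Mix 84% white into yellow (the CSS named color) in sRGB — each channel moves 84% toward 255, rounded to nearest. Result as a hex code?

CSS yellow is rgb(255, 255, 0).
Per channel, c → c + 0.84(255 − c):
  R: 255 + 0.84×(255−255) = 255 + 0 = 255 → 255
  G: 255 + 0.84×(255−255) = 255 + 0 = 255 → 255
  B: 0 + 0.84×(255−0) = 0 + 214.2 = 214.2 → 214
rgb(255, 255, 214) = #ffffd6.

#ffffd6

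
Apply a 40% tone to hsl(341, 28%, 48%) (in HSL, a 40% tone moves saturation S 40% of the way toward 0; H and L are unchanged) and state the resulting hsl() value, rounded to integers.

hsl(341, 17%, 48%)

S moves 40% from 28 toward 0: 28 − 11.2 = 16.8 → 17.
H and L are unchanged.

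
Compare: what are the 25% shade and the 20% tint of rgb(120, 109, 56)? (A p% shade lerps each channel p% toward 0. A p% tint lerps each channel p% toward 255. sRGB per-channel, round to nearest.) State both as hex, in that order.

25% shade:
  R: 120 + 0.25×(0−120) = 120 − 30 = 90 → 90
  G: 109 + 0.25×(0−109) = 109 − 27.25 = 81.75 → 82
  B: 56 − 14 = 42 → 42
  → #5A522A
20% tint:
  R: 120 + 0.2×(255−120) = 120 + 27 = 147 → 147
  G: 109 + 29.2 = 138.2 → 138
  B: 56 + 39.8 = 95.8 → 96
  → #938A60

#5A522A, #938A60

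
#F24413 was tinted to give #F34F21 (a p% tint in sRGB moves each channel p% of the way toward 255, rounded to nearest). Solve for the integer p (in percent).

#F24413 is rgb(242, 68, 19); #F34F21 is rgb(243, 79, 33).
On the B channel (widest range): 33 ≈ 19 + (p/100)(255 − 19), so p ≈ 100×(33 − 19)/(255 − 19) = 1400/236 = 5.93.
p = 6 reproduces all three channels after rounding.

6%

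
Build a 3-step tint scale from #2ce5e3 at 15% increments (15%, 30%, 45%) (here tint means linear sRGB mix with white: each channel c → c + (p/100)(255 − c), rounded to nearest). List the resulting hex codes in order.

#2ce5e3 is rgb(44, 229, 227).
15%: (44 + 31.65 = 75.65→76, 229 + 3.9 = 232.9→233, 227 + 4.2 = 231.2→231) → #4ce9e7
30%: (44 + 63.3 = 107.3→107, 229 + 7.8 = 236.8→237, 227 + 8.4 = 235.4→235) → #6bedeb
45%: (44 + 94.95 = 138.95→139, 229 + 11.7 = 240.7→241, 227 + 12.6 = 239.6→240) → #8bf1f0

#4ce9e7, #6bedeb, #8bf1f0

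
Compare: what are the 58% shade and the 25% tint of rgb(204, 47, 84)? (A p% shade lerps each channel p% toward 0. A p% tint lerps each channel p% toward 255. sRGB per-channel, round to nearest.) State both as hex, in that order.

58% shade:
  R: 204 + 0.58×(0−204) = 204 − 118.32 = 85.68 → 86
  G: 47 + 0.58×(0−47) = 47 − 27.26 = 19.74 → 20
  B: 84 + 0.58×(0−84) = 84 − 48.72 = 35.28 → 35
  → #561423
25% tint:
  R: 204 + 0.25×(255−204) = 204 + 12.75 = 216.75 → 217
  G: 47 + 0.25×(255−47) = 47 + 52 = 99 → 99
  B: 84 + 42.75 = 126.75 → 127
  → #D9637F

#561423, #D9637F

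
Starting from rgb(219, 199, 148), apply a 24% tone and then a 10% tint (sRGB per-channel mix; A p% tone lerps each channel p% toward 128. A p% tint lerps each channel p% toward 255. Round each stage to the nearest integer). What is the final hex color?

Lerp each channel 24% toward 128:
  R: 219 + 0.24×(128−219) = 219 − 21.84 = 197.16 → 197
  G: 199 + 0.24×(128−199) = 199 − 17.04 = 181.96 → 182
  B: 148 + 0.24×(128−148) = 148 − 4.8 = 143.2 → 143
After the tone: rgb(197, 182, 143) = #C5B68F.
Lerp each channel 10% toward 255:
  R: 197 + 0.1×(255−197) = 197 + 5.8 = 202.8 → 203
  G: 182 + 0.1×(255−182) = 182 + 7.3 = 189.3 → 189
  B: 143 + 11.2 = 154.2 → 154
rgb(203, 189, 154) = #CBBD9A.

#CBBD9A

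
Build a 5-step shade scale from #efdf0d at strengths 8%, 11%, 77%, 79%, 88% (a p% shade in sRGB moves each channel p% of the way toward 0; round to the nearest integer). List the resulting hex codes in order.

#efdf0d is rgb(239, 223, 13).
8%: (239 − 19.12 = 219.88→220, 223 − 17.84 = 205.16→205, 13 − 1.04 = 11.96→12) → #dccd0c
11%: (239 − 26.29 = 212.71→213, 223 − 24.53 = 198.47→198, 13 − 1.43 = 11.57→12) → #d5c60c
77%: (239 − 184.03 = 54.97→55, 223 − 171.71 = 51.29→51, 13 − 10.01 = 2.99→3) → #373303
79%: (239 − 188.81 = 50.19→50, 223 − 176.17 = 46.83→47, 13 − 10.27 = 2.73→3) → #322f03
88%: (239 − 210.32 = 28.68→29, 223 − 196.24 = 26.76→27, 13 − 11.44 = 1.56→2) → #1d1b02

#dccd0c, #d5c60c, #373303, #322f03, #1d1b02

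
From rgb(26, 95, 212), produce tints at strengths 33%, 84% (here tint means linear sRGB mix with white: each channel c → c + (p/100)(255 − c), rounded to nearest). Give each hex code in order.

#6694E2, #DAE5F8

33%: (26 + 75.57 = 101.57→102, 95 + 52.8 = 147.8→148, 212 + 14.19 = 226.19→226) → #6694E2
84%: (26 + 192.36 = 218.36→218, 95 + 134.4 = 229.4→229, 212 + 36.12 = 248.12→248) → #DAE5F8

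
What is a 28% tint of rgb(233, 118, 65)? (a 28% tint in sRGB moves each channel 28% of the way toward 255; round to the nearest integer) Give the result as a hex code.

#ef9c76

Per channel, c → c + 0.28(255 − c):
  R: 233 + 6.16 = 239.16 → 239
  G: 118 + 0.28×(255−118) = 118 + 38.36 = 156.36 → 156
  B: 65 + 0.28×(255−65) = 65 + 53.2 = 118.2 → 118
rgb(239, 156, 118) = #ef9c76.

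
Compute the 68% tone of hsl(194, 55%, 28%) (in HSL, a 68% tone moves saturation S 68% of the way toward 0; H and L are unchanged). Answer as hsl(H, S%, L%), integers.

hsl(194, 18%, 28%)

S moves 68% from 55 toward 0: 55 − 37.4 = 17.6 → 18.
H and L are unchanged.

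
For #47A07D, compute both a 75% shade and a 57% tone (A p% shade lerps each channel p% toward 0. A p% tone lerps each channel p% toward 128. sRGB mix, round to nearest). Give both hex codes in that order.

#12281F, #678E7F

#47A07D is rgb(71, 160, 125).
75% shade:
  R: 71 + 0.75×(0−71) = 71 − 53.25 = 17.75 → 18
  G: 160 + 0.75×(0−160) = 160 − 120 = 40 → 40
  B: 125 − 93.75 = 31.25 → 31
  → #12281F
57% tone:
  R: 71 + 0.57×(128−71) = 71 + 32.49 = 103.49 → 103
  G: 160 + 0.57×(128−160) = 160 − 18.24 = 141.76 → 142
  B: 125 + 0.57×(128−125) = 125 + 1.71 = 126.71 → 127
  → #678E7F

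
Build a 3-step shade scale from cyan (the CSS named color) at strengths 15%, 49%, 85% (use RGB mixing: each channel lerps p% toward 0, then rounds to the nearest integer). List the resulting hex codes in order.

#00D9D9, #008282, #002626

CSS cyan is rgb(0, 255, 255).
15%: (0→0, 255 − 38.25 = 216.75→217, 255 − 38.25 = 216.75→217) → #00D9D9
49%: (0→0, 255 − 124.95 = 130.05→130, 255 − 124.95 = 130.05→130) → #008282
85%: (0→0, 255 − 216.75 = 38.25→38, 255 − 216.75 = 38.25→38) → #002626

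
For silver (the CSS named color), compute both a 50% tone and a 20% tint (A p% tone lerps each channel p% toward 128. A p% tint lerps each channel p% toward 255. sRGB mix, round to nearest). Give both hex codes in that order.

CSS silver is rgb(192, 192, 192).
50% tone:
  R: 192 − 32 = 160 → 160
  G: 192 + 0.5×(128−192) = 192 − 32 = 160 → 160
  B: 192 + 0.5×(128−192) = 192 − 32 = 160 → 160
  → #A0A0A0
20% tint:
  R: 192 + 0.2×(255−192) = 192 + 12.6 = 204.6 → 205
  G: 192 + 12.6 = 204.6 → 205
  B: 192 + 0.2×(255−192) = 192 + 12.6 = 204.6 → 205
  → #CDCDCD

#A0A0A0, #CDCDCD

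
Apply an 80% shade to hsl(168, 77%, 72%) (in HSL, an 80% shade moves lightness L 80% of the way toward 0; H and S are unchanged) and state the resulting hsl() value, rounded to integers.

hsl(168, 77%, 14%)

L moves 80% from 72 toward 0: 72 − 57.6 = 14.4 → 14.
H and S are unchanged.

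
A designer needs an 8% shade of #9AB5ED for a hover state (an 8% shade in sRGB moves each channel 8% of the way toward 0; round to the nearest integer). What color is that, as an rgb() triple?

rgb(142, 167, 218)

#9AB5ED is rgb(154, 181, 237).
Per channel, c → c + 0.08(0 − c):
  R: 154 + 0.08×(0−154) = 154 − 12.32 = 141.68 → 142
  G: 181 − 14.48 = 166.52 → 167
  B: 237 − 18.96 = 218.04 → 218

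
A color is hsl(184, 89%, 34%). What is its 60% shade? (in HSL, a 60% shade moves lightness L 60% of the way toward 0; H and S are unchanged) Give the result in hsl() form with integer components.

hsl(184, 89%, 14%)

L moves 60% from 34 toward 0: 34 − 20.4 = 13.6 → 14.
H and S are unchanged.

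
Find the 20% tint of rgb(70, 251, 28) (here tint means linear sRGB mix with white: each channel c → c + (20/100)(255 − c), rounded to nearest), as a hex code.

A 20% tint moves each channel 20% toward 255:
  R: 70 + 0.2×(255−70) = 70 + 37 = 107 → 107
  G: 251 + 0.8 = 251.8 → 252
  B: 28 + 0.2×(255−28) = 28 + 45.4 = 73.4 → 73
rgb(107, 252, 73) = #6bfc49.

#6bfc49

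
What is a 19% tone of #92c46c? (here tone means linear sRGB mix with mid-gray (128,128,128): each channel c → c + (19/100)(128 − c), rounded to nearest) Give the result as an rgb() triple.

#92c46c is rgb(146, 196, 108).
Lerp each channel 19% toward 128:
  R: 146 − 3.42 = 142.58 → 143
  G: 196 − 12.92 = 183.08 → 183
  B: 108 + 0.19×(128−108) = 108 + 3.8 = 111.8 → 112

rgb(143, 183, 112)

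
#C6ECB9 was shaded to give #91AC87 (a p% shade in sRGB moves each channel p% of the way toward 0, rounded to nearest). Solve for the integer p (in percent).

27%

#C6ECB9 is rgb(198, 236, 185); #91AC87 is rgb(145, 172, 135).
On the G channel (widest range): 172 ≈ 236 + (p/100)(0 − 236), so p ≈ 100×(172 − 236)/(0 − 236) = -6400/-236 = 27.12.
p = 27 reproduces all three channels after rounding.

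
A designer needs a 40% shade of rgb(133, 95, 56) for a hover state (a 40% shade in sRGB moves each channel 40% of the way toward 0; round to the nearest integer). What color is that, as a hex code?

A 40% shade moves each channel 40% toward 0:
  R: 133 + 0.4×(0−133) = 133 − 53.2 = 79.8 → 80
  G: 95 − 38 = 57 → 57
  B: 56 + 0.4×(0−56) = 56 − 22.4 = 33.6 → 34
rgb(80, 57, 34) = #503922.

#503922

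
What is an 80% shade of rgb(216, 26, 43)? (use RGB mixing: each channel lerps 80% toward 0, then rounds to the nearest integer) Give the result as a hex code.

#2B0509

Per channel, c → c + 0.8(0 − c):
  R: 216 + 0.8×(0−216) = 216 − 172.8 = 43.2 → 43
  G: 26 + 0.8×(0−26) = 26 − 20.8 = 5.2 → 5
  B: 43 + 0.8×(0−43) = 43 − 34.4 = 8.6 → 9
rgb(43, 5, 9) = #2B0509.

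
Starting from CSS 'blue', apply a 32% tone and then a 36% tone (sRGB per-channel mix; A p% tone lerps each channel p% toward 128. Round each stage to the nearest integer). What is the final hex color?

#4848B7

CSS blue is rgb(0, 0, 255).
Per channel, c → c + 0.32(128 − c):
  R: 0 + 0.32×(128−0) = 0 + 40.96 = 40.96 → 41
  G: 0 + 0.32×(128−0) = 0 + 40.96 = 40.96 → 41
  B: 255 − 40.64 = 214.36 → 214
After the tone: rgb(41, 41, 214) = #2929D6.
Lerp each channel 36% toward 128:
  R: 41 + 31.32 = 72.32 → 72
  G: 41 + 0.36×(128−41) = 41 + 31.32 = 72.32 → 72
  B: 214 + 0.36×(128−214) = 214 − 30.96 = 183.04 → 183
rgb(72, 72, 183) = #4848B7.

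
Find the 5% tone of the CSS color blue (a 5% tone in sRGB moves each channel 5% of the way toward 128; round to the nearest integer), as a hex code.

CSS blue is rgb(0, 0, 255).
Per channel, c → c + 0.05(128 − c):
  R: 0 + 6.4 = 6.4 → 6
  G: 0 + 6.4 = 6.4 → 6
  B: 255 − 6.35 = 248.65 → 249
rgb(6, 6, 249) = #0606f9.

#0606f9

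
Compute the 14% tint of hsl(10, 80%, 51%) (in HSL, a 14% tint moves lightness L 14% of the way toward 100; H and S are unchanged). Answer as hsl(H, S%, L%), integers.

hsl(10, 80%, 58%)

L moves 14% from 51 toward 100: 51 + 6.86 = 57.86 → 58.
H and S are unchanged.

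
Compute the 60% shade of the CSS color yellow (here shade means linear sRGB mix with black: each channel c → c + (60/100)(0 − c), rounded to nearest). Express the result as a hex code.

#666600

CSS yellow is rgb(255, 255, 0).
A 60% shade moves each channel 60% toward 0:
  R: 255 + 0.6×(0−255) = 255 − 153 = 102 → 102
  G: 255 + 0.6×(0−255) = 255 − 153 = 102 → 102
  B: 0 + 0.6×(0−0) = 0 + 0 = 0 → 0
rgb(102, 102, 0) = #666600.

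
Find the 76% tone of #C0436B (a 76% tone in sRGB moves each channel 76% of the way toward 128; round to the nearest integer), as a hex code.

#8F717B

#C0436B is rgb(192, 67, 107).
A 76% tone moves each channel 76% toward 128:
  R: 192 + 0.76×(128−192) = 192 − 48.64 = 143.36 → 143
  G: 67 + 0.76×(128−67) = 67 + 46.36 = 113.36 → 113
  B: 107 + 15.96 = 122.96 → 123
rgb(143, 113, 123) = #8F717B.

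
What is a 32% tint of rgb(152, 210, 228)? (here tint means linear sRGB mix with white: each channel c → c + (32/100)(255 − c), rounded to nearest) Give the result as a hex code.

Per channel, c → c + 0.32(255 − c):
  R: 152 + 32.96 = 184.96 → 185
  G: 210 + 0.32×(255−210) = 210 + 14.4 = 224.4 → 224
  B: 228 + 0.32×(255−228) = 228 + 8.64 = 236.64 → 237
rgb(185, 224, 237) = #B9E0ED.

#B9E0ED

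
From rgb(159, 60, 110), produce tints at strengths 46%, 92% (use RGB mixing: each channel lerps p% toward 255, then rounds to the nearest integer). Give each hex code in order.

#cb96b1, #f7eff3

46%: (159 + 44.16 = 203.16→203, 60 + 89.7 = 149.7→150, 110 + 66.7 = 176.7→177) → #cb96b1
92%: (159 + 88.32 = 247.32→247, 60 + 179.4 = 239.4→239, 110 + 133.4 = 243.4→243) → #f7eff3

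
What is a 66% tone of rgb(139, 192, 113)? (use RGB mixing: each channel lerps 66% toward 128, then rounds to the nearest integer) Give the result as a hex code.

#84967B

A 66% tone moves each channel 66% toward 128:
  R: 139 − 7.26 = 131.74 → 132
  G: 192 − 42.24 = 149.76 → 150
  B: 113 + 0.66×(128−113) = 113 + 9.9 = 122.9 → 123
rgb(132, 150, 123) = #84967B.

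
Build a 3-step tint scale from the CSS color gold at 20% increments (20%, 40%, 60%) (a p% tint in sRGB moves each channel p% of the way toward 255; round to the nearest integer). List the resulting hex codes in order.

#FFDF33, #FFE766, #FFEF99

CSS gold is rgb(255, 215, 0).
20%: (255→255, 215 + 8 = 223→223, 0 + 51 = 51→51) → #FFDF33
40%: (255→255, 215 + 16 = 231→231, 0 + 102 = 102→102) → #FFE766
60%: (255→255, 215 + 24 = 239→239, 0 + 153 = 153→153) → #FFEF99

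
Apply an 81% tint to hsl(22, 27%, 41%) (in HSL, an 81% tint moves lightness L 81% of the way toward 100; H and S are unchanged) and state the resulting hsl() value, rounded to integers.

hsl(22, 27%, 89%)

L moves 81% from 41 toward 100: 41 + 47.79 = 88.79 → 89.
H and S are unchanged.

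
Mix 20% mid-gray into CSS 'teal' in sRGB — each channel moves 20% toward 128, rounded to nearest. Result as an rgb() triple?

CSS teal is rgb(0, 128, 128).
A 20% tone moves each channel 20% toward 128:
  R: 0 + 0.2×(128−0) = 0 + 25.6 = 25.6 → 26
  G: 128 + 0.2×(128−128) = 128 + 0 = 128 → 128
  B: 128 + 0 = 128 → 128

rgb(26, 128, 128)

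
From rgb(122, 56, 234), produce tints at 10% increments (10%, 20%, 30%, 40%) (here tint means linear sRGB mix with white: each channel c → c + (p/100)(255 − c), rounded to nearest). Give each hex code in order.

#874cec, #9560ee, #a274f0, #af88f2

10%: (122 + 13.3 = 135.3→135, 56 + 19.9 = 75.9→76, 234 + 2.1 = 236.1→236) → #874cec
20%: (122 + 26.6 = 148.6→149, 56 + 39.8 = 95.8→96, 234 + 4.2 = 238.2→238) → #9560ee
30%: (122 + 39.9 = 161.9→162, 56 + 59.7 = 115.7→116, 234 + 6.3 = 240.3→240) → #a274f0
40%: (122 + 53.2 = 175.2→175, 56 + 79.6 = 135.6→136, 234 + 8.4 = 242.4→242) → #af88f2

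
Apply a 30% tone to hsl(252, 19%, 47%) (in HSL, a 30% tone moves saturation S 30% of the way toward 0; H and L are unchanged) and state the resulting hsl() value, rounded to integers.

hsl(252, 13%, 47%)

S moves 30% from 19 toward 0: 19 − 5.7 = 13.3 → 13.
H and L are unchanged.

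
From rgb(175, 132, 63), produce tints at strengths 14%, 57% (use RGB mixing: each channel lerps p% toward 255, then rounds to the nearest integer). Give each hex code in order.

14%: (175 + 11.2 = 186.2→186, 132 + 17.22 = 149.22→149, 63 + 26.88 = 89.88→90) → #BA955A
57%: (175 + 45.6 = 220.6→221, 132 + 70.11 = 202.11→202, 63 + 109.44 = 172.44→172) → #DDCAAC

#BA955A, #DDCAAC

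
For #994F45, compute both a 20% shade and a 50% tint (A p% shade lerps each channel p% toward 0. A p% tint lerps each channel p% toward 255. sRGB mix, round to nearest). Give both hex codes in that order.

#7A3F37, #CCA7A2

#994F45 is rgb(153, 79, 69).
20% shade:
  R: 153 + 0.2×(0−153) = 153 − 30.6 = 122.4 → 122
  G: 79 + 0.2×(0−79) = 79 − 15.8 = 63.2 → 63
  B: 69 + 0.2×(0−69) = 69 − 13.8 = 55.2 → 55
  → #7A3F37
50% tint:
  R: 153 + 0.5×(255−153) = 153 + 51 = 204 → 204
  G: 79 + 0.5×(255−79) = 79 + 88 = 167 → 167
  B: 69 + 0.5×(255−69) = 69 + 93 = 162 → 162
  → #CCA7A2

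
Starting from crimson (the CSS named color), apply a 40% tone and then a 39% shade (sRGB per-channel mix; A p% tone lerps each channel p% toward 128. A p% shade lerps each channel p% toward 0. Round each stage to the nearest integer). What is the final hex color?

CSS crimson is rgb(220, 20, 60).
Per channel, c → c + 0.4(128 − c):
  R: 220 + 0.4×(128−220) = 220 − 36.8 = 183.2 → 183
  G: 20 + 0.4×(128−20) = 20 + 43.2 = 63.2 → 63
  B: 60 + 27.2 = 87.2 → 87
After the tone: rgb(183, 63, 87) = #B73F57.
Per channel, c → c + 0.39(0 − c):
  R: 183 − 71.37 = 111.63 → 112
  G: 63 + 0.39×(0−63) = 63 − 24.57 = 38.43 → 38
  B: 87 + 0.39×(0−87) = 87 − 33.93 = 53.07 → 53
rgb(112, 38, 53) = #702635.

#702635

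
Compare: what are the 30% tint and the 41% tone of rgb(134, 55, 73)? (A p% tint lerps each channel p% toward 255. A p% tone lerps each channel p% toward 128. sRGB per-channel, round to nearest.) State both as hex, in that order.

#aa7380, #845560

30% tint:
  R: 134 + 36.3 = 170.3 → 170
  G: 55 + 60 = 115 → 115
  B: 73 + 0.3×(255−73) = 73 + 54.6 = 127.6 → 128
  → #aa7380
41% tone:
  R: 134 + 0.41×(128−134) = 134 − 2.46 = 131.54 → 132
  G: 55 + 0.41×(128−55) = 55 + 29.93 = 84.93 → 85
  B: 73 + 22.55 = 95.55 → 96
  → #845560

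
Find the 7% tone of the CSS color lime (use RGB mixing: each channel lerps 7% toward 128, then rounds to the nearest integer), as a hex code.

CSS lime is rgb(0, 255, 0).
A 7% tone moves each channel 7% toward 128:
  R: 0 + 0.07×(128−0) = 0 + 8.96 = 8.96 → 9
  G: 255 − 8.89 = 246.11 → 246
  B: 0 + 8.96 = 8.96 → 9
rgb(9, 246, 9) = #09F609.

#09F609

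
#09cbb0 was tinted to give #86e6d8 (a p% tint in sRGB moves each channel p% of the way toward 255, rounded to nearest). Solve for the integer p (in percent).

51%

#09cbb0 is rgb(9, 203, 176); #86e6d8 is rgb(134, 230, 216).
On the R channel (widest range): 134 ≈ 9 + (p/100)(255 − 9), so p ≈ 100×(134 − 9)/(255 − 9) = 12500/246 = 50.81.
p = 51 reproduces all three channels after rounding.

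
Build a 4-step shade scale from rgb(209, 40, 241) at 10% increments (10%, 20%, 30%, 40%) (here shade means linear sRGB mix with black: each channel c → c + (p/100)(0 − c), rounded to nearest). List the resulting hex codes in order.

#BC24D9, #A720C1, #921CA9, #7D1891

10%: (209 − 20.9 = 188.1→188, 40 − 4 = 36→36, 241 − 24.1 = 216.9→217) → #BC24D9
20%: (209 − 41.8 = 167.2→167, 40 − 8 = 32→32, 241 − 48.2 = 192.8→193) → #A720C1
30%: (209 − 62.7 = 146.3→146, 40 − 12 = 28→28, 241 − 72.3 = 168.7→169) → #921CA9
40%: (209 − 83.6 = 125.4→125, 40 − 16 = 24→24, 241 − 96.4 = 144.6→145) → #7D1891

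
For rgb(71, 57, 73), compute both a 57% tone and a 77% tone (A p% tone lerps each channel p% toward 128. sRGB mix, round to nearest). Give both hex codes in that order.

57% tone:
  R: 71 + 0.57×(128−71) = 71 + 32.49 = 103.49 → 103
  G: 57 + 40.47 = 97.47 → 97
  B: 73 + 0.57×(128−73) = 73 + 31.35 = 104.35 → 104
  → #676168
77% tone:
  R: 71 + 43.89 = 114.89 → 115
  G: 57 + 0.77×(128−57) = 57 + 54.67 = 111.67 → 112
  B: 73 + 0.77×(128−73) = 73 + 42.35 = 115.35 → 115
  → #737073

#676168, #737073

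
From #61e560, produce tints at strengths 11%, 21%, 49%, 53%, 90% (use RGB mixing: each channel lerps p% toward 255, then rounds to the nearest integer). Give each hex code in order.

#61e560 is rgb(97, 229, 96).
11%: (97 + 17.38 = 114.38→114, 229 + 2.86 = 231.86→232, 96 + 17.49 = 113.49→113) → #72e871
21%: (97 + 33.18 = 130.18→130, 229 + 5.46 = 234.46→234, 96 + 33.39 = 129.39→129) → #82ea81
49%: (97 + 77.42 = 174.42→174, 229 + 12.74 = 241.74→242, 96 + 77.91 = 173.91→174) → #aef2ae
53%: (97 + 83.74 = 180.74→181, 229 + 13.78 = 242.78→243, 96 + 84.27 = 180.27→180) → #b5f3b4
90%: (97 + 142.2 = 239.2→239, 229 + 23.4 = 252.4→252, 96 + 143.1 = 239.1→239) → #effcef

#72e871, #82ea81, #aef2ae, #b5f3b4, #effcef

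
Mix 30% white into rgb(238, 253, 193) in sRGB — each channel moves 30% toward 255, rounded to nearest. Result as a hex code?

Per channel, c → c + 0.3(255 − c):
  R: 238 + 0.3×(255−238) = 238 + 5.1 = 243.1 → 243
  G: 253 + 0.3×(255−253) = 253 + 0.6 = 253.6 → 254
  B: 193 + 0.3×(255−193) = 193 + 18.6 = 211.6 → 212
rgb(243, 254, 212) = #f3fed4.

#f3fed4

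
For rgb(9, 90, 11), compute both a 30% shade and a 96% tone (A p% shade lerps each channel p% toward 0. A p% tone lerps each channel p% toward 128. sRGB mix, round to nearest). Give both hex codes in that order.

30% shade:
  R: 9 + 0.3×(0−9) = 9 − 2.7 = 6.3 → 6
  G: 90 + 0.3×(0−90) = 90 − 27 = 63 → 63
  B: 11 + 0.3×(0−11) = 11 − 3.3 = 7.7 → 8
  → #063f08
96% tone:
  R: 9 + 0.96×(128−9) = 9 + 114.24 = 123.24 → 123
  G: 90 + 36.48 = 126.48 → 126
  B: 11 + 0.96×(128−11) = 11 + 112.32 = 123.32 → 123
  → #7b7e7b

#063f08, #7b7e7b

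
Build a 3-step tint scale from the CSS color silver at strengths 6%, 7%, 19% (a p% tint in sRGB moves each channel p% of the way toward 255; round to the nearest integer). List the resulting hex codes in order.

#c4c4c4, #c4c4c4, #cccccc

CSS silver is rgb(192, 192, 192).
6%: (192 + 3.78 = 195.78→196, 192 + 3.78 = 195.78→196, 192 + 3.78 = 195.78→196) → #c4c4c4
7%: (192 + 4.41 = 196.41→196, 192 + 4.41 = 196.41→196, 192 + 4.41 = 196.41→196) → #c4c4c4
19%: (192 + 11.97 = 203.97→204, 192 + 11.97 = 203.97→204, 192 + 11.97 = 203.97→204) → #cccccc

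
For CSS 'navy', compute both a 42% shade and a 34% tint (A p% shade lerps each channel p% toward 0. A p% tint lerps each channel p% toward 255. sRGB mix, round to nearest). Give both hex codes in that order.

CSS navy is rgb(0, 0, 128).
42% shade:
  R: 0 + 0 = 0 → 0
  G: 0 + 0.42×(0−0) = 0 + 0 = 0 → 0
  B: 128 + 0.42×(0−128) = 128 − 53.76 = 74.24 → 74
  → #00004a
34% tint:
  R: 0 + 86.7 = 86.7 → 87
  G: 0 + 86.7 = 86.7 → 87
  B: 128 + 43.18 = 171.18 → 171
  → #5757ab

#00004a, #5757ab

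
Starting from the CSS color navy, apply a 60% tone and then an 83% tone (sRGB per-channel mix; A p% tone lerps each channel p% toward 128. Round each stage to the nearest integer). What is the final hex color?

CSS navy is rgb(0, 0, 128).
Lerp each channel 60% toward 128:
  R: 0 + 0.6×(128−0) = 0 + 76.8 = 76.8 → 77
  G: 0 + 76.8 = 76.8 → 77
  B: 128 + 0 = 128 → 128
After the tone: rgb(77, 77, 128) = #4D4D80.
An 83% tone moves each channel 83% toward 128:
  R: 77 + 42.33 = 119.33 → 119
  G: 77 + 42.33 = 119.33 → 119
  B: 128 + 0 = 128 → 128
rgb(119, 119, 128) = #777780.

#777780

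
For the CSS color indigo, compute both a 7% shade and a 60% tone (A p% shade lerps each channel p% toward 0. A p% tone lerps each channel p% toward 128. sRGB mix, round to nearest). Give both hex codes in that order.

#460079, #6B4D81

CSS indigo is rgb(75, 0, 130).
7% shade:
  R: 75 + 0.07×(0−75) = 75 − 5.25 = 69.75 → 70
  G: 0 + 0.07×(0−0) = 0 + 0 = 0 → 0
  B: 130 + 0.07×(0−130) = 130 − 9.1 = 120.9 → 121
  → #460079
60% tone:
  R: 75 + 0.6×(128−75) = 75 + 31.8 = 106.8 → 107
  G: 0 + 0.6×(128−0) = 0 + 76.8 = 76.8 → 77
  B: 130 + 0.6×(128−130) = 130 − 1.2 = 128.8 → 129
  → #6B4D81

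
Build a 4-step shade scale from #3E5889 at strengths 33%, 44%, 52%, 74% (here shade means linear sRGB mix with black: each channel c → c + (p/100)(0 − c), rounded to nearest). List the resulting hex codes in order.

#3E5889 is rgb(62, 88, 137).
33%: (62 − 20.46 = 41.54→42, 88 − 29.04 = 58.96→59, 137 − 45.21 = 91.79→92) → #2A3B5C
44%: (62 − 27.28 = 34.72→35, 88 − 38.72 = 49.28→49, 137 − 60.28 = 76.72→77) → #23314D
52%: (62 − 32.24 = 29.76→30, 88 − 45.76 = 42.24→42, 137 − 71.24 = 65.76→66) → #1E2A42
74%: (62 − 45.88 = 16.12→16, 88 − 65.12 = 22.88→23, 137 − 101.38 = 35.62→36) → #101724

#2A3B5C, #23314D, #1E2A42, #101724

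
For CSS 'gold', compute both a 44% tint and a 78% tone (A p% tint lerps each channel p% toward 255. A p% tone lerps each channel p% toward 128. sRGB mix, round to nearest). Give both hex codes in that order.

#FFE970, #9C9364

CSS gold is rgb(255, 215, 0).
44% tint:
  R: 255 + 0.44×(255−255) = 255 + 0 = 255 → 255
  G: 215 + 0.44×(255−215) = 215 + 17.6 = 232.6 → 233
  B: 0 + 0.44×(255−0) = 0 + 112.2 = 112.2 → 112
  → #FFE970
78% tone:
  R: 255 − 99.06 = 155.94 → 156
  G: 215 + 0.78×(128−215) = 215 − 67.86 = 147.14 → 147
  B: 0 + 99.84 = 99.84 → 100
  → #9C9364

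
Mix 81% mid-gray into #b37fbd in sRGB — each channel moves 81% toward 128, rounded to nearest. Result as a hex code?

#b37fbd is rgb(179, 127, 189).
Lerp each channel 81% toward 128:
  R: 179 − 41.31 = 137.69 → 138
  G: 127 + 0.81 = 127.81 → 128
  B: 189 − 49.41 = 139.59 → 140
rgb(138, 128, 140) = #8a808c.

#8a808c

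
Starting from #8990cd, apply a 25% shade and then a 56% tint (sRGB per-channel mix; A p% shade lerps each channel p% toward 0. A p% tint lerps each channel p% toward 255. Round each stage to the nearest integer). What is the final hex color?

#8990cd is rgb(137, 144, 205).
A 25% shade moves each channel 25% toward 0:
  R: 137 − 34.25 = 102.75 → 103
  G: 144 + 0.25×(0−144) = 144 − 36 = 108 → 108
  B: 205 − 51.25 = 153.75 → 154
After the shade: rgb(103, 108, 154) = #676c9a.
A 56% tint moves each channel 56% toward 255:
  R: 103 + 0.56×(255−103) = 103 + 85.12 = 188.12 → 188
  G: 108 + 82.32 = 190.32 → 190
  B: 154 + 56.56 = 210.56 → 211
rgb(188, 190, 211) = #bcbed3.

#bcbed3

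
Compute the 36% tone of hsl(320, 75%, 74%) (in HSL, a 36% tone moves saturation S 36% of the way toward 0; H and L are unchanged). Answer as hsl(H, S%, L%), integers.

hsl(320, 48%, 74%)

S moves 36% from 75 toward 0: 75 − 27 = 48 → 48.
H and L are unchanged.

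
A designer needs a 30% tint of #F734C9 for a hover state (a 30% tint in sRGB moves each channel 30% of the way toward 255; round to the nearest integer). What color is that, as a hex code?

#F734C9 is rgb(247, 52, 201).
Lerp each channel 30% toward 255:
  R: 247 + 0.3×(255−247) = 247 + 2.4 = 249.4 → 249
  G: 52 + 60.9 = 112.9 → 113
  B: 201 + 0.3×(255−201) = 201 + 16.2 = 217.2 → 217
rgb(249, 113, 217) = #F971D9.

#F971D9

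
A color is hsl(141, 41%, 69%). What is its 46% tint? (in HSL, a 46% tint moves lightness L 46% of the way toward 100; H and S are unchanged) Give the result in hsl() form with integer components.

hsl(141, 41%, 83%)

L moves 46% from 69 toward 100: 69 + 14.26 = 83.26 → 83.
H and S are unchanged.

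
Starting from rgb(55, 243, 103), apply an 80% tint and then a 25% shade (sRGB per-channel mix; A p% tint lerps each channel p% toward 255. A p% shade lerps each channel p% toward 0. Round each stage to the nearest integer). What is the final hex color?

An 80% tint moves each channel 80% toward 255:
  R: 55 + 160 = 215 → 215
  G: 243 + 0.8×(255−243) = 243 + 9.6 = 252.6 → 253
  B: 103 + 0.8×(255−103) = 103 + 121.6 = 224.6 → 225
After the tint: rgb(215, 253, 225) = #D7FDE1.
Lerp each channel 25% toward 0:
  R: 215 + 0.25×(0−215) = 215 − 53.75 = 161.25 → 161
  G: 253 − 63.25 = 189.75 → 190
  B: 225 + 0.25×(0−225) = 225 − 56.25 = 168.75 → 169
rgb(161, 190, 169) = #A1BEA9.

#A1BEA9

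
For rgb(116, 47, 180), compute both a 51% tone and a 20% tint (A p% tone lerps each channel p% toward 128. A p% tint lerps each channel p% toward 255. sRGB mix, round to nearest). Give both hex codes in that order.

51% tone:
  R: 116 + 0.51×(128−116) = 116 + 6.12 = 122.12 → 122
  G: 47 + 41.31 = 88.31 → 88
  B: 180 + 0.51×(128−180) = 180 − 26.52 = 153.48 → 153
  → #7a5899
20% tint:
  R: 116 + 27.8 = 143.8 → 144
  G: 47 + 0.2×(255−47) = 47 + 41.6 = 88.6 → 89
  B: 180 + 15 = 195 → 195
  → #9059c3

#7a5899, #9059c3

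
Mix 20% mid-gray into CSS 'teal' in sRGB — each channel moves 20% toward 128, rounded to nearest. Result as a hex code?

CSS teal is rgb(0, 128, 128).
A 20% tone moves each channel 20% toward 128:
  R: 0 + 0.2×(128−0) = 0 + 25.6 = 25.6 → 26
  G: 128 + 0 = 128 → 128
  B: 128 + 0 = 128 → 128
rgb(26, 128, 128) = #1A8080.

#1A8080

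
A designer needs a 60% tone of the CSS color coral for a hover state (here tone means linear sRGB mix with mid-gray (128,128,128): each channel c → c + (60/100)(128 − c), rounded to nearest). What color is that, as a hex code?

#B3806D

CSS coral is rgb(255, 127, 80).
Per channel, c → c + 0.6(128 − c):
  R: 255 + 0.6×(128−255) = 255 − 76.2 = 178.8 → 179
  G: 127 + 0.6 = 127.6 → 128
  B: 80 + 0.6×(128−80) = 80 + 28.8 = 108.8 → 109
rgb(179, 128, 109) = #B3806D.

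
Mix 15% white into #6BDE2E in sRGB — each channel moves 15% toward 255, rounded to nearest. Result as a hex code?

#6BDE2E is rgb(107, 222, 46).
Lerp each channel 15% toward 255:
  R: 107 + 0.15×(255−107) = 107 + 22.2 = 129.2 → 129
  G: 222 + 0.15×(255−222) = 222 + 4.95 = 226.95 → 227
  B: 46 + 0.15×(255−46) = 46 + 31.35 = 77.35 → 77
rgb(129, 227, 77) = #81E34D.

#81E34D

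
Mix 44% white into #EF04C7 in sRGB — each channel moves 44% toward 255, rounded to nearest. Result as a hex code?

#F672E0

#EF04C7 is rgb(239, 4, 199).
A 44% tint moves each channel 44% toward 255:
  R: 239 + 0.44×(255−239) = 239 + 7.04 = 246.04 → 246
  G: 4 + 110.44 = 114.44 → 114
  B: 199 + 0.44×(255−199) = 199 + 24.64 = 223.64 → 224
rgb(246, 114, 224) = #F672E0.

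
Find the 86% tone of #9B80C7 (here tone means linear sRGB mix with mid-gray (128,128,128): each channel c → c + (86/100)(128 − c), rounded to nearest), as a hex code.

#9B80C7 is rgb(155, 128, 199).
Per channel, c → c + 0.86(128 − c):
  R: 155 + 0.86×(128−155) = 155 − 23.22 = 131.78 → 132
  G: 128 + 0 = 128 → 128
  B: 199 + 0.86×(128−199) = 199 − 61.06 = 137.94 → 138
rgb(132, 128, 138) = #84808A.

#84808A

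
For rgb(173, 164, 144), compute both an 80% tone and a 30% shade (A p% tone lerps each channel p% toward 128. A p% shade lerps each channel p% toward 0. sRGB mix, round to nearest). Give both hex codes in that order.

80% tone:
  R: 173 + 0.8×(128−173) = 173 − 36 = 137 → 137
  G: 164 + 0.8×(128−164) = 164 − 28.8 = 135.2 → 135
  B: 144 − 12.8 = 131.2 → 131
  → #898783
30% shade:
  R: 173 + 0.3×(0−173) = 173 − 51.9 = 121.1 → 121
  G: 164 − 49.2 = 114.8 → 115
  B: 144 + 0.3×(0−144) = 144 − 43.2 = 100.8 → 101
  → #797365

#898783, #797365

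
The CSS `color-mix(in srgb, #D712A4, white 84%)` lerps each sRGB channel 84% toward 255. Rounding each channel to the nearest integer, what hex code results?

#F9D9F0

#D712A4 is rgb(215, 18, 164).
Per channel, c → c + 0.84(255 − c):
  R: 215 + 0.84×(255−215) = 215 + 33.6 = 248.6 → 249
  G: 18 + 199.08 = 217.08 → 217
  B: 164 + 0.84×(255−164) = 164 + 76.44 = 240.44 → 240
rgb(249, 217, 240) = #F9D9F0.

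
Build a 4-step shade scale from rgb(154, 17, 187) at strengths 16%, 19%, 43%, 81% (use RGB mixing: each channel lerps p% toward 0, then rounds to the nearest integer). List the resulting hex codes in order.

#810E9D, #7D0E97, #580A6B, #1D0324

16%: (154 − 24.64 = 129.36→129, 17 − 2.72 = 14.28→14, 187 − 29.92 = 157.08→157) → #810E9D
19%: (154 − 29.26 = 124.74→125, 17 − 3.23 = 13.77→14, 187 − 35.53 = 151.47→151) → #7D0E97
43%: (154 − 66.22 = 87.78→88, 17 − 7.31 = 9.69→10, 187 − 80.41 = 106.59→107) → #580A6B
81%: (154 − 124.74 = 29.26→29, 17 − 13.77 = 3.23→3, 187 − 151.47 = 35.53→36) → #1D0324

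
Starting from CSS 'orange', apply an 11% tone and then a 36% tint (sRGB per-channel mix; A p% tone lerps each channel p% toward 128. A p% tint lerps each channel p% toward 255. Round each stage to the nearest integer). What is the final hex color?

#F6C365

CSS orange is rgb(255, 165, 0).
An 11% tone moves each channel 11% toward 128:
  R: 255 − 13.97 = 241.03 → 241
  G: 165 − 4.07 = 160.93 → 161
  B: 0 + 14.08 = 14.08 → 14
After the tone: rgb(241, 161, 14) = #F1A10E.
A 36% tint moves each channel 36% toward 255:
  R: 241 + 0.36×(255−241) = 241 + 5.04 = 246.04 → 246
  G: 161 + 0.36×(255−161) = 161 + 33.84 = 194.84 → 195
  B: 14 + 0.36×(255−14) = 14 + 86.76 = 100.76 → 101
rgb(246, 195, 101) = #F6C365.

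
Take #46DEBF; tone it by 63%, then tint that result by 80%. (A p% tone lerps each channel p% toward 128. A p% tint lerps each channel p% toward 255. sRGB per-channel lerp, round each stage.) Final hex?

#46DEBF is rgb(70, 222, 191).
Lerp each channel 63% toward 128:
  R: 70 + 0.63×(128−70) = 70 + 36.54 = 106.54 → 107
  G: 222 + 0.63×(128−222) = 222 − 59.22 = 162.78 → 163
  B: 191 + 0.63×(128−191) = 191 − 39.69 = 151.31 → 151
After the tone: rgb(107, 163, 151) = #6BA397.
Lerp each channel 80% toward 255:
  R: 107 + 0.8×(255−107) = 107 + 118.4 = 225.4 → 225
  G: 163 + 0.8×(255−163) = 163 + 73.6 = 236.6 → 237
  B: 151 + 0.8×(255−151) = 151 + 83.2 = 234.2 → 234
rgb(225, 237, 234) = #E1EDEA.

#E1EDEA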